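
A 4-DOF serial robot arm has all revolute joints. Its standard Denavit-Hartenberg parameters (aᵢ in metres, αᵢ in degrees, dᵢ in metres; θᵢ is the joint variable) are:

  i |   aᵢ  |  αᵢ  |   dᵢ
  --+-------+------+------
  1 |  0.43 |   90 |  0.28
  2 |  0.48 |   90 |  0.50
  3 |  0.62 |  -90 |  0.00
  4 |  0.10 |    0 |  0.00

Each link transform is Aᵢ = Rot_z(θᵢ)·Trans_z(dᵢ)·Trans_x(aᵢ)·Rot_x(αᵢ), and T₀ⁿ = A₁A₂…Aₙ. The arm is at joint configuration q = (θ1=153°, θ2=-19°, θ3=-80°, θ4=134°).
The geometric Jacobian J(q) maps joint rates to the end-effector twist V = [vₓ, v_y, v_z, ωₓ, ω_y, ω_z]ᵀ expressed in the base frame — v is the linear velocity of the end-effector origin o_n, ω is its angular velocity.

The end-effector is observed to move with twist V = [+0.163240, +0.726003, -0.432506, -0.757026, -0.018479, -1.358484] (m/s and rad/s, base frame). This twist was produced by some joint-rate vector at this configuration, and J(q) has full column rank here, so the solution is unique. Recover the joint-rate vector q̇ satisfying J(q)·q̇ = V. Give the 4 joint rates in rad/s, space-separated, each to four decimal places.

-0.6130 -0.5140 0.4880 0.8860

o_n = [-0.9081, 0.4154, 0.1606]
J₁: ẑ×o_n = [-0.4154, -0.9081, 0.0000], ω = ẑ
J2: z=[0.4540, 0.8910, 0.0000] o=[-0.3831, 0.1952, 0.2800] → [-0.1064, 0.0542, 0.5677, 0.4540, 0.8910, 0.0000]
J3: z=[0.2901, -0.1478, -0.9455] o=[-0.5605, 0.8468, 0.1237] → [-0.4134, 0.3179, -0.1765, 0.2901, -0.1478, -0.9455]
J4: z=[-0.7508, 0.5775, -0.3206] o=[-0.9284, 0.3489, 0.0887] → [0.0628, 0.0475, -0.0616, -0.7508, 0.5775, -0.3206]
q̇ = J⁺·V = [-0.6130, -0.5140, 0.4880, 0.8860]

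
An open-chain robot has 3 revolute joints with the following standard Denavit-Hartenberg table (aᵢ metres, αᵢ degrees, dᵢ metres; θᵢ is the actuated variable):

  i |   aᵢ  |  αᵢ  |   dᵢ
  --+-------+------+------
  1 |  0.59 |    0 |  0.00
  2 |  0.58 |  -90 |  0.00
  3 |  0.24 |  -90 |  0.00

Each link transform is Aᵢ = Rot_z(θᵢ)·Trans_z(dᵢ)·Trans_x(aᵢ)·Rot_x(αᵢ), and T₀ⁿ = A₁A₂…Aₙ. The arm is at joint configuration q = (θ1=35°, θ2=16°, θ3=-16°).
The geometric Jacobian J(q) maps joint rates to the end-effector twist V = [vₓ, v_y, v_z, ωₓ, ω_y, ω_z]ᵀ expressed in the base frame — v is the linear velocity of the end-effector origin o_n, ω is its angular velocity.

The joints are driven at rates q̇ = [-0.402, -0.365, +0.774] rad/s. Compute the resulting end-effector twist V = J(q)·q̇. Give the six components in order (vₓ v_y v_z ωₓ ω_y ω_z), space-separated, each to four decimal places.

o_n = [0.9935, 0.9684, 0.0662]
J₁: ẑ×o_n = [-0.9684, 0.9935, 0.0000], ω = ẑ
J2: z=[0.0000, 0.0000, 1.0000] o=[0.4833, 0.3384, 0.0000] → [-0.6300, 0.5102, 0.0000, 0.0000, 0.0000, 1.0000]
J3: z=[-0.7771, 0.6293, 0.0000] o=[0.8483, 0.7892, 0.0000] → [0.0416, 0.0514, -0.2307, -0.7771, 0.6293, 0.0000]
V = J·q̇ = [0.6515, -0.5458, -0.1786, -0.6015, 0.4871, -0.7670]

0.6515 -0.5458 -0.1786 -0.6015 0.4871 -0.7670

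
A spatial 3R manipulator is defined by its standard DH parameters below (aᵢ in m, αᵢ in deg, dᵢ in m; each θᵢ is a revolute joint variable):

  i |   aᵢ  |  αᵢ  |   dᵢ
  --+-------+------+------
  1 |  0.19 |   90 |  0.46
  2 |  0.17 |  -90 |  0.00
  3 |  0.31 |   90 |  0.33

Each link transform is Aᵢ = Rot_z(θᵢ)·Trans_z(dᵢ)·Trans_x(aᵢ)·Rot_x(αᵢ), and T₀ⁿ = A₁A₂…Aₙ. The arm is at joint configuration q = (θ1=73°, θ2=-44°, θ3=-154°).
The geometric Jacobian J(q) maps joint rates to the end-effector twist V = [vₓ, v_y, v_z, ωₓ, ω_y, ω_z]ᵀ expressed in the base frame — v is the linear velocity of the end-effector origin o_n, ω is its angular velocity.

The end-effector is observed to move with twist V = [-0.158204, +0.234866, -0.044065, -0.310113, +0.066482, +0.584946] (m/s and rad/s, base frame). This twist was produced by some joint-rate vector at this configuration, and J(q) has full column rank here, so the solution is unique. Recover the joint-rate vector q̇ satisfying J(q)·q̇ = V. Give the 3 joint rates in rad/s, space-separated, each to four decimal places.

o_n = [0.2297, 0.2865, 0.7728]
J₁: ẑ×o_n = [-0.2865, 0.2297, 0.0000], ω = ẑ
J2: z=[0.9563, -0.2924, 0.0000] o=[0.0556, 0.1817, 0.4600] → [-0.0915, -0.2992, 0.1511, 0.9563, -0.2924, 0.0000]
J3: z=[0.2031, 0.6643, 0.7193] o=[0.0913, 0.2986, 0.3419] → [0.2950, 0.0120, -0.0944, 0.2031, 0.6643, 0.7193]
q̇ = J⁺·V = [0.6130, -0.3160, -0.0390]

0.6130 -0.3160 -0.0390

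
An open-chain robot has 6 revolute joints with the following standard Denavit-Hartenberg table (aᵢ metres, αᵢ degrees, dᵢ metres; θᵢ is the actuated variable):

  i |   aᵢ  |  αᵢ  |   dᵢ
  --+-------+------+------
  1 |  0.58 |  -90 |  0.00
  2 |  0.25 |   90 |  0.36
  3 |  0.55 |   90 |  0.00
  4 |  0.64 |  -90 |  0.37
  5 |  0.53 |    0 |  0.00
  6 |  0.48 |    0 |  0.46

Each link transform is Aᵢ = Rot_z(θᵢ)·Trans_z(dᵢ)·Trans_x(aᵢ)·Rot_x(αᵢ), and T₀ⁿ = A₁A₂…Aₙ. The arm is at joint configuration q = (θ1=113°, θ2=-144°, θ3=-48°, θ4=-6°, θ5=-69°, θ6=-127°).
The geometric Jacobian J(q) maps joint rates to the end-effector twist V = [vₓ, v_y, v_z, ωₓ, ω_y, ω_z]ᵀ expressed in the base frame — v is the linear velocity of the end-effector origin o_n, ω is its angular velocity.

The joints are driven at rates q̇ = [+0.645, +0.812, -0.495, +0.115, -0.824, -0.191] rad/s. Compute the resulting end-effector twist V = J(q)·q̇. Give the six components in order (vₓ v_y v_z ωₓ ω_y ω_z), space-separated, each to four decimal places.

o_n = [0.7602, 0.3767, -0.1326]
J₁: ẑ×o_n = [-0.3767, 0.7602, 0.0000], ω = ẑ
J2: z=[-0.9205, -0.3907, 0.0000] o=[-0.2266, 0.5339, 0.0000] → [0.0518, -0.1220, 0.5303, -0.9205, -0.3907, 0.0000]
J3: z=[0.2297, -0.5411, -0.8090] o=[-0.4790, 0.2071, 0.1469] → [0.2885, -0.9383, 0.7094, 0.2297, -0.5411, -0.8090]
J4: z=[0.3810, 0.8149, -0.4368] o=[0.0136, 0.0927, 0.3633] → [-0.2800, -0.1372, -0.5002, 0.3810, 0.8149, -0.4368]
J5: z=[0.3220, -0.5598, -0.7635] o=[0.7092, 0.2980, 0.5061] → [0.4176, 0.1668, 0.0539, 0.3220, -0.5598, -0.7635]
J6: z=[0.3220, -0.5598, -0.7635] o=[1.0624, 0.6727, 0.3803] → [0.0611, 0.3959, -0.2645, 0.3220, -0.5598, -0.7635]
V = J·q̇ = [-0.7317, 0.6269, 0.0280, -1.1442, 0.6125, 1.7702]

-0.7317 0.6269 0.0280 -1.1442 0.6125 1.7702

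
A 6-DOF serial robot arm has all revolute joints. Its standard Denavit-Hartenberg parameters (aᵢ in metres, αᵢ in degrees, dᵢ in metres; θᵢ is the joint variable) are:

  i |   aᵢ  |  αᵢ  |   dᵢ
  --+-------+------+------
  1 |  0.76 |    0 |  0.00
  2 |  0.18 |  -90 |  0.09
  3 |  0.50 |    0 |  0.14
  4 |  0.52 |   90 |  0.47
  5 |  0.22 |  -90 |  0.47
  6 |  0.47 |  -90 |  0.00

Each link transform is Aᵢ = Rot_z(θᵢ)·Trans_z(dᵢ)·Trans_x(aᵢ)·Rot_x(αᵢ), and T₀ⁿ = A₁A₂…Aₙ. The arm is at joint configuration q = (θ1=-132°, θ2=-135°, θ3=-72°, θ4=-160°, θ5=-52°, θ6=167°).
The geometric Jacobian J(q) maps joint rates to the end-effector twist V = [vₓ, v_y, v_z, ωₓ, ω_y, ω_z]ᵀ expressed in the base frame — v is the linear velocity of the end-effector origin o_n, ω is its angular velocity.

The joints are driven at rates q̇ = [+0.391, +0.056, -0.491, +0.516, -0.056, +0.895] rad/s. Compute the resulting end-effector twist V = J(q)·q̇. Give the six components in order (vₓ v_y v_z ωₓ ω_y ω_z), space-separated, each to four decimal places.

o_n = [-1.3255, -0.2155, 0.0469]
J₁: ẑ×o_n = [0.2155, -1.3255, 0.0000], ω = ẑ
J2: z=[0.0000, 0.0000, 1.0000] o=[-0.5085, -0.5648, 0.0000] → [-0.3493, -0.8169, 0.0000, 0.0000, 0.0000, 1.0000]
J3: z=[-0.9986, -0.0523, 0.0000] o=[-0.5180, -0.3850, 0.0900] → [0.0023, -0.0430, -0.2116, -0.9986, -0.0523, 0.0000]
J4: z=[-0.9986, -0.0523, 0.0000] o=[-0.6659, -0.2381, 0.5655] → [0.0271, -0.5179, -0.0571, -0.9986, -0.0523, 0.0000]
J5: z=[-0.0412, 0.7869, -0.6157] o=[-1.1185, -0.5824, 0.1558] → [0.1403, 0.1230, 0.1478, -0.0412, 0.7869, -0.6157]
J6: z=[-0.5894, -0.5167, -0.6210] o=[-0.9603, -0.2867, -0.2403] → [-0.1042, 0.3960, -0.2307, -0.5894, -0.5167, -0.6210]
V = J·q̇ = [-0.0235, -0.4625, -0.1403, -0.5502, -0.5078, -0.0743]

-0.0235 -0.4625 -0.1403 -0.5502 -0.5078 -0.0743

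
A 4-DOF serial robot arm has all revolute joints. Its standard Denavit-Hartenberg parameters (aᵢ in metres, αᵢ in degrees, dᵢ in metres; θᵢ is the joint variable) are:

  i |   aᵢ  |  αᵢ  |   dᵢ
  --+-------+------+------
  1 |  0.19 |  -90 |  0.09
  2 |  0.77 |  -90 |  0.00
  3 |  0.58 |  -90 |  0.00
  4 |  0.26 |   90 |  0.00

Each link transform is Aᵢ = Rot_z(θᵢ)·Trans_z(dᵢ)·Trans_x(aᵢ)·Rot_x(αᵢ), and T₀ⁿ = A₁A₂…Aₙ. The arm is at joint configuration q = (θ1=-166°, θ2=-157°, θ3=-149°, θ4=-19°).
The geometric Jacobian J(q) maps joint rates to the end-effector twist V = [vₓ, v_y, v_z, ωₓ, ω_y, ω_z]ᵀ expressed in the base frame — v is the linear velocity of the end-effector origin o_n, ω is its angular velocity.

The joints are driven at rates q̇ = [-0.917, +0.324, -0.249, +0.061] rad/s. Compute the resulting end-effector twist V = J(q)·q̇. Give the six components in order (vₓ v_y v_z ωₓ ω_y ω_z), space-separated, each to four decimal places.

-0.5822 0.1905 -0.0491 0.2135 -0.3346 -1.1339

o_n = [-0.0581, -0.4528, 0.1922]
J₁: ẑ×o_n = [0.4528, -0.0581, 0.0000], ω = ẑ
J2: z=[0.2419, -0.9703, 0.0000] o=[-0.1844, -0.0460, 0.0900] → [-0.0992, -0.0247, 0.0241, 0.2419, -0.9703, 0.0000]
J3: z=[-0.3791, -0.0945, 0.9205] o=[0.5034, 0.1255, 0.3909] → [0.5511, -0.5921, 0.1662, -0.3791, -0.0945, 0.9205]
J4: z=[0.6674, -0.7170, 0.2012] o=[0.1316, -0.2751, 0.1966] → [0.0389, -0.0352, -0.2546, 0.6674, -0.7170, 0.2012]
V = J·q̇ = [-0.5822, 0.1905, -0.0491, 0.2135, -0.3346, -1.1339]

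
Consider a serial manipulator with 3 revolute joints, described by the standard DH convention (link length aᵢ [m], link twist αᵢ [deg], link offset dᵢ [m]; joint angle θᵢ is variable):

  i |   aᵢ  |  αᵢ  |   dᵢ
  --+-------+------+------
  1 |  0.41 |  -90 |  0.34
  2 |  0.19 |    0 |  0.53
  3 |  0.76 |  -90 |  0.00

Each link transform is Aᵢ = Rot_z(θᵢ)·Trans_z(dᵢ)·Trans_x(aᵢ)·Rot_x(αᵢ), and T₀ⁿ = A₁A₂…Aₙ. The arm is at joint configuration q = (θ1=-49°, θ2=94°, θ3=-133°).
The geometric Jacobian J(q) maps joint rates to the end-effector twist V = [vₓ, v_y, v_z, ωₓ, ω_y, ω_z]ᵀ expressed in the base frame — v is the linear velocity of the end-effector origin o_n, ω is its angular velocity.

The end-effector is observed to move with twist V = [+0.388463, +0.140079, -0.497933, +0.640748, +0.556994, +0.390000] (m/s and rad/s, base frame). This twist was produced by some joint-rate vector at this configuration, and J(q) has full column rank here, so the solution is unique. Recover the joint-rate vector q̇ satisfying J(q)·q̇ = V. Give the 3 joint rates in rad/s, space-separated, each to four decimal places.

0.3900 0.2650 0.5840

o_n = [1.0478, -0.3975, 0.6287]
J₁: ẑ×o_n = [0.3975, 1.0478, -0.0000], ω = ẑ
J2: z=[0.7547, 0.6561, 0.0000] o=[0.2690, -0.3094, 0.3400] → [0.1894, -0.2179, -0.5774, 0.7547, 0.6561, 0.0000]
J3: z=[0.7547, 0.6561, 0.0000] o=[0.6603, 0.0483, 0.1505] → [0.3138, -0.3610, -0.5906, 0.7547, 0.6561, 0.0000]
q̇ = J⁺·V = [0.3900, 0.2650, 0.5840]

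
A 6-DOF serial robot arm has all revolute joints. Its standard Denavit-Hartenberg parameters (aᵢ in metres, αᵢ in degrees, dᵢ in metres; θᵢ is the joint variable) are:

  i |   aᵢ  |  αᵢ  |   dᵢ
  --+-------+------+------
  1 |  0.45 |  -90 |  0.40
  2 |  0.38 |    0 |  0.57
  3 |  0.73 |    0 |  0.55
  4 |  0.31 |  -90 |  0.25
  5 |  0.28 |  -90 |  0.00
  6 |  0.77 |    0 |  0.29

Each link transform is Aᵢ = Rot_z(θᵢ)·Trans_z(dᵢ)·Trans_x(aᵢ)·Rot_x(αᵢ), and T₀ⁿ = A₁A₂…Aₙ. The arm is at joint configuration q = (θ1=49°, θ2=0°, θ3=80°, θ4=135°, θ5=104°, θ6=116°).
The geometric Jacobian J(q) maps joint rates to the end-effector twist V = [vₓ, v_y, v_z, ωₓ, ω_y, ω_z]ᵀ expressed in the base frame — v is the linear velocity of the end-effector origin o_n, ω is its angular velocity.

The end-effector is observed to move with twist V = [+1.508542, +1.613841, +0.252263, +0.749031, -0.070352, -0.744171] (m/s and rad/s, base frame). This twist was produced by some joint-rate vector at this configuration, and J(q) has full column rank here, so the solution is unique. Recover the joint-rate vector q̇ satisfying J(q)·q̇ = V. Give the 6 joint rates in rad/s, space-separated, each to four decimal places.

-0.7510 -0.7220 -0.2660 0.2880 0.2570 0.3660

o_n = [-0.7846, 1.3777, -0.8614]
J₁: ẑ×o_n = [-1.3777, -0.7846, 0.0000], ω = ẑ
J2: z=[-0.7547, 0.6561, 0.0000] o=[0.2952, 0.3396, 0.4000] → [-0.8276, -0.9520, -0.0750, -0.7547, 0.6561, 0.0000]
J3: z=[-0.7547, 0.6561, 0.0000] o=[0.1143, 1.0004, 0.4000] → [-0.8276, -0.9520, 0.3050, -0.7547, 0.6561, 0.0000]
J4: z=[-0.7547, 0.6561, 0.0000] o=[-0.2176, 1.4569, -0.3189] → [-0.3559, -0.4094, 0.4318, -0.7547, 0.6561, 0.0000]
J5: z=[0.3763, 0.4329, 0.8192] o=[-0.5729, 1.4292, -0.1411] → [-0.2696, 0.0976, 0.0723, 0.3763, 0.4329, 0.8192]
J6: z=[0.3389, 0.7586, -0.5565] o=[-0.3314, 1.2929, -0.1800] → [-0.4698, 0.4832, 0.3725, 0.3389, 0.7586, -0.5565]
q̇ = J⁺·V = [-0.7510, -0.7220, -0.2660, 0.2880, 0.2570, 0.3660]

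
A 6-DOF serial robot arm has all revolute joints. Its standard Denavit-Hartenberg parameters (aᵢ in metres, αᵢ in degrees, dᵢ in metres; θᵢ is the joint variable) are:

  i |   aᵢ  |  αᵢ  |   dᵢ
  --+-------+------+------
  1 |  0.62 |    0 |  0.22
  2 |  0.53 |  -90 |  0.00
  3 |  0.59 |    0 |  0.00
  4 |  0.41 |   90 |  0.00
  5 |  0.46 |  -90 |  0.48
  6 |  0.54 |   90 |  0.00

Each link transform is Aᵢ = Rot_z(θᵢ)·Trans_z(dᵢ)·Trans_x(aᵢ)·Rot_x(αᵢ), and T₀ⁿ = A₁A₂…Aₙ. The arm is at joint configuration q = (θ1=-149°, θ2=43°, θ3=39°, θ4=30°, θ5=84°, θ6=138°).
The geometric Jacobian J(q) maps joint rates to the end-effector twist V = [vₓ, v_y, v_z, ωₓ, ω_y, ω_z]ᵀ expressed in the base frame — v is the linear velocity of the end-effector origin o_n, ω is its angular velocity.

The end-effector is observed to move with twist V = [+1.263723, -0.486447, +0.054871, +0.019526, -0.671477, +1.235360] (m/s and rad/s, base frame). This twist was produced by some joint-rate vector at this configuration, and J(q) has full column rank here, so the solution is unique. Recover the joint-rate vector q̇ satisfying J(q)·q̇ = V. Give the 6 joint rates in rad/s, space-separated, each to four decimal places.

o_n = [-0.8194, -1.5355, -0.4973]
J₁: ẑ×o_n = [1.5355, -0.8194, 0.0000], ω = ẑ
J2: z=[0.0000, 0.0000, 1.0000] o=[-0.5314, -0.3193, 0.2200] → [1.2162, -0.2880, 0.0000, 0.0000, 0.0000, 1.0000]
J3: z=[0.9613, -0.2756, 0.0000] o=[-0.6775, -0.8288, 0.2200] → [0.1977, 0.6895, -0.7184, 0.9613, -0.2756, 0.0000]
J4: z=[0.9613, -0.2756, 0.0000] o=[-0.8039, -1.2695, -0.1513] → [0.0954, 0.3326, -0.2599, 0.9613, -0.2756, 0.0000]
J5: z=[-0.2573, -0.8974, 0.3584] o=[-0.8444, -1.4108, -0.5341] → [0.0117, 0.0184, 0.0545, -0.2573, -0.8974, 0.3584]
J6: z=[0.1987, 0.3138, 0.9285] o=[-0.5329, -1.9842, -0.4069] → [-0.4450, -0.2481, 0.1791, 0.1987, 0.3138, 0.9285]
q̇ = J⁺·V = [0.4490, 0.4810, -0.1260, 0.3240, 0.7070, 0.0560]

0.4490 0.4810 -0.1260 0.3240 0.7070 0.0560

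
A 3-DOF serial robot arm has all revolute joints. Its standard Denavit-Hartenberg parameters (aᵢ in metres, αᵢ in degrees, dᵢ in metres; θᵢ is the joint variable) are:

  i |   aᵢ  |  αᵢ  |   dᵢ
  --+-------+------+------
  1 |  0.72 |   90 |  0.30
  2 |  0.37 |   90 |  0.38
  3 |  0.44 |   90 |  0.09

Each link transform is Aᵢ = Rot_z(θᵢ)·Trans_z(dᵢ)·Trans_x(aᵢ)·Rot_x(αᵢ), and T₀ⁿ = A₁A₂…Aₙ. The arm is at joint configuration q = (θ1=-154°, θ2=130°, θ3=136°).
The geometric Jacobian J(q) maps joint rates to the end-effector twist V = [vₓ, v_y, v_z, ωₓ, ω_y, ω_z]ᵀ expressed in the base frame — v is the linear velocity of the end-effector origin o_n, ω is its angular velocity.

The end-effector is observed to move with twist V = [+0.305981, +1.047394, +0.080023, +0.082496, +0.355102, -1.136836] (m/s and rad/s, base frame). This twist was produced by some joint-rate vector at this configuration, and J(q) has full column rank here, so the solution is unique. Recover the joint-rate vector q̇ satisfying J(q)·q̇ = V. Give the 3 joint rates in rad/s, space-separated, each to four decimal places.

-0.9440 0.2830 -0.3000

o_n = [-0.9788, 0.2855, 0.3988]
J₁: ẑ×o_n = [-0.2855, -0.9788, 0.0000], ω = ẑ
J2: z=[-0.4384, 0.8988, 0.0000] o=[-0.6471, -0.3156, 0.3000] → [0.0888, 0.0433, 0.0346, -0.4384, 0.8988, 0.0000]
J3: z=[-0.6885, -0.3358, 0.6428] o=[-0.6000, 0.1302, 0.5834] → [-0.0378, -0.3706, -0.2341, -0.6885, -0.3358, 0.6428]
q̇ = J⁺·V = [-0.9440, 0.2830, -0.3000]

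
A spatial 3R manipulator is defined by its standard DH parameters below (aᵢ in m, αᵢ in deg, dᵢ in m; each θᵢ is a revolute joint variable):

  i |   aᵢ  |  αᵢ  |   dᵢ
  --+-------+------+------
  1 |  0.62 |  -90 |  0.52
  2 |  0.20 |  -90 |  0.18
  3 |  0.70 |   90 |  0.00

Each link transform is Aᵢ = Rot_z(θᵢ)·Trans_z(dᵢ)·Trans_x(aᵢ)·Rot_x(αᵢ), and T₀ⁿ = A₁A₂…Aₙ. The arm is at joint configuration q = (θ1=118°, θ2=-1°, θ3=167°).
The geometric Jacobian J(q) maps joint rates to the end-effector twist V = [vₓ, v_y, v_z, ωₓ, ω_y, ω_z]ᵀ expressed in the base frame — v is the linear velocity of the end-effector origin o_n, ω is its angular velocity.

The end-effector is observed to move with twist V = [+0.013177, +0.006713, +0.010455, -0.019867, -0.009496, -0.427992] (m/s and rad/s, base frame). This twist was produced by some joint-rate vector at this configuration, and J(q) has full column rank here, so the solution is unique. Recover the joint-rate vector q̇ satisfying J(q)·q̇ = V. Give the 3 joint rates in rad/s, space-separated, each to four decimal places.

-0.3740 0.0220 0.0540

o_n = [-0.0847, 0.1113, 0.5116]
J₁: ẑ×o_n = [-0.1113, -0.0847, 0.0000], ω = ẑ
J2: z=[-0.8829, -0.4695, 0.0000] o=[-0.2911, 0.5474, 0.5200] → [0.0039, -0.0074, 0.4820, -0.8829, -0.4695, 0.0000]
J3: z=[-0.0082, 0.0154, -0.9998] o=[-0.5439, 0.6395, 0.5235] → [-0.5283, -0.4592, -0.0027, -0.0082, 0.0154, -0.9998]
q̇ = J⁺·V = [-0.3740, 0.0220, 0.0540]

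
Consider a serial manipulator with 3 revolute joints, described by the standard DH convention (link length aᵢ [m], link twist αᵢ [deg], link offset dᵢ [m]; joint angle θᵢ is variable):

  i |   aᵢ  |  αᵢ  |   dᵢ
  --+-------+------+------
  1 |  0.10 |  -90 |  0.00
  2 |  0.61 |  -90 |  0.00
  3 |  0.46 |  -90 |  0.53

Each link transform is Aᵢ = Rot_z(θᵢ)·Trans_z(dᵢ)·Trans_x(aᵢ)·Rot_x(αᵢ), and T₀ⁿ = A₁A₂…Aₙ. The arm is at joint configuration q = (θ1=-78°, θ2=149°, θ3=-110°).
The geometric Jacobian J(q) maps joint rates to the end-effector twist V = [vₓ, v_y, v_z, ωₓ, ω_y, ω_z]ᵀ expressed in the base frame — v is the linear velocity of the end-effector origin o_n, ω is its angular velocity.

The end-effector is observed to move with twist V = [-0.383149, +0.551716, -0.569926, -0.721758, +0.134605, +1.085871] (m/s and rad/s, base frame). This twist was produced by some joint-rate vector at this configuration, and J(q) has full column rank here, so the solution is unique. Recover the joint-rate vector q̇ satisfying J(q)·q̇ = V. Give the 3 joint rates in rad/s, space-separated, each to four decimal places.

0.6170 -0.6780 0.5470

o_n = [0.3062, 0.6386, 0.2212]
J₁: ẑ×o_n = [-0.6386, 0.3062, 0.0000], ω = ẑ
J2: z=[0.9781, 0.2079, 0.0000] o=[0.0208, -0.0978, 0.0000] → [0.0460, -0.2163, 0.6610, 0.9781, 0.2079, 0.0000]
J3: z=[-0.1071, 0.5038, 0.8572] o=[-0.0879, 0.4136, -0.3142] → [0.0769, 0.3951, -0.2226, -0.1071, 0.5038, 0.8572]
q̇ = J⁺·V = [0.6170, -0.6780, 0.5470]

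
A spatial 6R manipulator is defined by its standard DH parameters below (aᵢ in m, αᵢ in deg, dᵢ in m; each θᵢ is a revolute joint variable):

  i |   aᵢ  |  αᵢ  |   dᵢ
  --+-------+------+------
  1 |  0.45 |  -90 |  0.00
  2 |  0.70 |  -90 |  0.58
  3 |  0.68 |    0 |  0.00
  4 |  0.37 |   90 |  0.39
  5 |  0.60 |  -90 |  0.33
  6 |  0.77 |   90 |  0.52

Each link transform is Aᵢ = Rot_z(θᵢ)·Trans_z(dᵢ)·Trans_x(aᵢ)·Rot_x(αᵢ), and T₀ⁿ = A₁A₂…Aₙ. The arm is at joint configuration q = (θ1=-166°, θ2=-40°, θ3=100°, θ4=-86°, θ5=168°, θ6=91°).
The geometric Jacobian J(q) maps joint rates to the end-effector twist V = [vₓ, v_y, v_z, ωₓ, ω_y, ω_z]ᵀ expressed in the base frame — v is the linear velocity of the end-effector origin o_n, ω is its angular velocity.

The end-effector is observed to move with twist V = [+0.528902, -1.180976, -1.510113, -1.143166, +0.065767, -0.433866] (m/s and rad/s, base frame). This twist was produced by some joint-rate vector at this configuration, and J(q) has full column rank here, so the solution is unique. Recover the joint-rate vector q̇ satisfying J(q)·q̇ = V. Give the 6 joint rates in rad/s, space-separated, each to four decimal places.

0.9710 0.4750 0.4370 0.7130 -0.8070 -0.6430

o_n = [-0.6739, 0.2865, 0.1086]
J₁: ẑ×o_n = [-0.2865, -0.6739, 0.0000], ω = ẑ
J2: z=[0.2419, -0.9703, 0.0000] o=[-0.4366, -0.1089, 0.0000] → [-0.1054, -0.0263, -0.1346, 0.2419, -0.9703, 0.0000]
J3: z=[-0.6237, -0.1555, -0.7660] o=[-0.8166, -0.8014, 0.4500] → [0.8864, -0.3222, -0.6563, -0.6237, -0.1555, -0.7660]
J4: z=[-0.6237, -0.1555, -0.7660] o=[-0.8909, -0.1297, 0.3741] → [0.3601, -0.3317, -0.2259, -0.6237, -0.1555, -0.7660]
J5: z=[0.0549, -0.9863, 0.1555] o=[-1.4226, -0.1700, 0.3061] → [0.1238, 0.1273, 0.7635, 0.0549, -0.9863, 0.1555]
J6: z=[0.7722, 0.1407, 0.6196] o=[-1.0247, -0.5471, -0.1042] → [-0.4866, 0.0530, 0.5944, 0.7722, 0.1407, 0.6196]
q̇ = J⁺·V = [0.9710, 0.4750, 0.4370, 0.7130, -0.8070, -0.6430]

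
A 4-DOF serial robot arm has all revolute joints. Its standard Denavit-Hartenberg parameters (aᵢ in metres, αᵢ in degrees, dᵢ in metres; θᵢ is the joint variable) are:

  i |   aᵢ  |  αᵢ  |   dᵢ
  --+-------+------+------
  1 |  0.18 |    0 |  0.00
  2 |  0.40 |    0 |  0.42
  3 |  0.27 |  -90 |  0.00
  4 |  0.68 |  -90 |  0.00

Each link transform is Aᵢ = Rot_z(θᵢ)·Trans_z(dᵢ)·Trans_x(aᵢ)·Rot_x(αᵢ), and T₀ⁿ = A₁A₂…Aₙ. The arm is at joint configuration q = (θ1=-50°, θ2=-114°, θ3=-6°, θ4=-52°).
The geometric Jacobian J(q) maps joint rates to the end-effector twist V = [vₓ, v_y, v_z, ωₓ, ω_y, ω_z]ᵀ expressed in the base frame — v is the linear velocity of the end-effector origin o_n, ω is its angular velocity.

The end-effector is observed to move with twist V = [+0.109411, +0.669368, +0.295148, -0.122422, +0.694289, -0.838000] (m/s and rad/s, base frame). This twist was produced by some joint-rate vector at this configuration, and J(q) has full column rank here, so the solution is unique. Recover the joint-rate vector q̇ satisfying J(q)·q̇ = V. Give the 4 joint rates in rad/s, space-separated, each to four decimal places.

o_n = [-0.9470, -0.3677, 0.9558]
J₁: ẑ×o_n = [0.3677, -0.9470, 0.0000], ω = ẑ
J2: z=[0.0000, 0.0000, 1.0000] o=[0.1157, -0.1379, 0.0000] → [0.2298, -1.0627, 0.0000, 0.0000, 0.0000, 1.0000]
J3: z=[0.0000, 0.0000, 1.0000] o=[-0.2688, -0.2481, 0.4200] → [0.1196, -0.6782, 0.0000, 0.0000, 0.0000, 1.0000]
J4: z=[0.1736, -0.9848, 0.0000] o=[-0.5347, -0.2950, 0.4200] → [-0.5277, -0.0930, -0.4186, 0.1736, -0.9848, 0.0000]
q̇ = J⁺·V = [-0.8900, 0.5300, -0.4780, -0.7050]

-0.8900 0.5300 -0.4780 -0.7050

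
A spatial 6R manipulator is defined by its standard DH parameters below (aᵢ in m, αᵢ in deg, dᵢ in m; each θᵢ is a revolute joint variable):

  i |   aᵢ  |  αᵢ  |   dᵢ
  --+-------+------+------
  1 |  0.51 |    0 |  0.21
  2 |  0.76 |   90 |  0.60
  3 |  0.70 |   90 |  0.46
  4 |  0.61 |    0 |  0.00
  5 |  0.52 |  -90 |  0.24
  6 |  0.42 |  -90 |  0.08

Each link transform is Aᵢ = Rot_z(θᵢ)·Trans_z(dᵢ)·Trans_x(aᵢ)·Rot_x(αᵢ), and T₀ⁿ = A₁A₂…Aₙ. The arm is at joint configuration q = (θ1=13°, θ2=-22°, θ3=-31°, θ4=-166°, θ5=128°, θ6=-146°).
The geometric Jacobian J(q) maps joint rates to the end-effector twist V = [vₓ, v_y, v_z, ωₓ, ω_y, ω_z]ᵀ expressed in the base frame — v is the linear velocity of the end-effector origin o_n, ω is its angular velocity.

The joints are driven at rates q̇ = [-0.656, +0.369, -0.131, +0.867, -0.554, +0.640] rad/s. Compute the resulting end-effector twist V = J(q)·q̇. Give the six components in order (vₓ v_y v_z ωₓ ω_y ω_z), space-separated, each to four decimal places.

0.0845 0.0046 -0.3256 0.1160 -0.3963 -0.7582

o_n = [1.2117, -0.2715, 0.2522]
J₁: ẑ×o_n = [0.2715, 1.2117, -0.0000], ω = ẑ
J2: z=[0.0000, 0.0000, 1.0000] o=[0.4969, 0.1147, 0.2100] → [0.3863, 0.7147, -0.0000, 0.0000, 0.0000, 1.0000]
J3: z=[-0.1564, -0.9877, 0.0000] o=[1.2476, -0.0042, 0.8100] → [0.5509, -0.0873, 0.0064, -0.1564, -0.9877, 0.0000]
J4: z=[-0.5087, 0.0806, -0.8572] o=[1.7682, -0.5524, 0.4495] → [0.2248, 0.3767, -0.0980, -0.5087, 0.0806, -0.8572]
J5: z=[-0.5087, 0.0806, -0.8572] o=[1.2902, -0.3272, 0.7543] → [0.0073, -0.1881, -0.0220, -0.5087, 0.0806, -0.8572]
J6: z=[0.3980, -0.8609, -0.3171] o=[1.5651, -0.0467, 0.3375] → [0.0022, 0.1461, -0.3938, 0.3980, -0.8609, -0.3171]
V = J·q̇ = [0.0845, 0.0046, -0.3256, 0.1160, -0.3963, -0.7582]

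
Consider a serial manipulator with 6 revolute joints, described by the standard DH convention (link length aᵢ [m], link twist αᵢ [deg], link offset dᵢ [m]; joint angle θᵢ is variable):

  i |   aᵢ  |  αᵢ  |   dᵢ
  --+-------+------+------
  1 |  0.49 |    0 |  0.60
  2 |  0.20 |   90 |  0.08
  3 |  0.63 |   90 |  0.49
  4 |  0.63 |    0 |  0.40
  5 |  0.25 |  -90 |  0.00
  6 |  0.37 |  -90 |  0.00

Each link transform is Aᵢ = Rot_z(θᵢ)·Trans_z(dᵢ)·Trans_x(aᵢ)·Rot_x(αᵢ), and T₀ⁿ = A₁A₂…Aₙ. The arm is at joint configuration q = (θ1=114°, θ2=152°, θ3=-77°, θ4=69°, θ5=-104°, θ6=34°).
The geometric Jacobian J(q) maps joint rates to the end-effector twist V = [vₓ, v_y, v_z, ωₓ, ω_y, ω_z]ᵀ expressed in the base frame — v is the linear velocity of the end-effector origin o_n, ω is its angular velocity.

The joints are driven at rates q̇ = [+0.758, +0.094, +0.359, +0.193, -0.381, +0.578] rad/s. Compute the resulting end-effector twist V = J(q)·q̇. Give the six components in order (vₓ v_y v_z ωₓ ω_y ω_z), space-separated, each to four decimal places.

-0.1908 -1.3971 0.3428 -0.8484 -0.1991 0.5713

o_n = [-0.9777, 0.1944, -0.6416]
J₁: ẑ×o_n = [-0.1944, -0.9777, 0.0000], ω = ẑ
J2: z=[0.0000, 0.0000, 1.0000] o=[-0.1993, 0.4476, 0.6000] → [0.2533, -0.7784, 0.0000, 0.0000, 0.0000, 1.0000]
J3: z=[-0.9976, 0.0698, 0.0000] o=[-0.2133, 0.2481, 0.6800] → [-0.0922, -1.3184, 0.1069, -0.9976, 0.0698, 0.0000]
J4: z=[0.0680, 0.9720, -0.2250] o=[-0.7119, 0.1409, 0.0661] → [-0.6760, 0.1079, 0.2619, 0.0680, 0.9720, -0.2250]
J5: z=[0.0680, 0.9720, -0.2250] o=[-1.2750, 0.5201, -0.2438] → [-0.4600, -0.0398, -0.3112, 0.0680, 0.9720, -0.2250]
J6: z=[-0.8262, -0.0716, -0.5589] o=[-1.1352, 0.4641, -0.4434] → [-0.1366, -0.2518, 0.2341, -0.8262, -0.0716, -0.5589]
V = J·q̇ = [-0.1908, -1.3971, 0.3428, -0.8484, -0.1991, 0.5713]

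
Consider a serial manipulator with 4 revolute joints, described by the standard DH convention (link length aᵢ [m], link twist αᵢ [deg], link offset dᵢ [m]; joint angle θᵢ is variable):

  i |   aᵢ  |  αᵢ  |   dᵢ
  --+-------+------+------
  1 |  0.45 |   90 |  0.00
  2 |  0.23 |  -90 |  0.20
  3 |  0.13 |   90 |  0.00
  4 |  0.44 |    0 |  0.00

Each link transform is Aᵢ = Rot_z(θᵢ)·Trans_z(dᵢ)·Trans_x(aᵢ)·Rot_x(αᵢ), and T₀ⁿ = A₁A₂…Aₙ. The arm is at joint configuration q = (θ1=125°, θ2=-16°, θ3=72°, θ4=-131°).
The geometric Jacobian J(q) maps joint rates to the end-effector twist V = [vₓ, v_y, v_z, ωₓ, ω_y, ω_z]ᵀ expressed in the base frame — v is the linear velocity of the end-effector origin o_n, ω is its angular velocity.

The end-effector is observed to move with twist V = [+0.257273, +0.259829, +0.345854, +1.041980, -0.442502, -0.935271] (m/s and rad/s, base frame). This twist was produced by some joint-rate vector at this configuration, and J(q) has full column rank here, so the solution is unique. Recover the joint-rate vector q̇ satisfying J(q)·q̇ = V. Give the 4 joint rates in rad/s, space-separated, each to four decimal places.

o_n = [-0.0179, 0.6374, -0.3691]
J₁: ẑ×o_n = [-0.6374, -0.0179, 0.0000], ω = ẑ
J2: z=[0.8192, 0.5736, 0.0000] o=[-0.2581, 0.3686, 0.0000] → [-0.2117, 0.3023, 0.0824, 0.8192, 0.5736, 0.0000]
J3: z=[-0.1581, 0.2258, 0.9613] o=[-0.2211, 0.6644, -0.0634] → [-0.0430, 0.1469, -0.0416, -0.1581, 0.2258, 0.9613]
J4: z=[-0.2712, 0.9261, -0.2621] o=[-0.3445, 0.6252, -0.0745] → [-0.2696, -0.1655, -0.3058, -0.2712, 0.9261, -0.2621]
q̇ = J⁺·V = [-0.2920, 0.8420, -0.8830, -0.7840]

-0.2920 0.8420 -0.8830 -0.7840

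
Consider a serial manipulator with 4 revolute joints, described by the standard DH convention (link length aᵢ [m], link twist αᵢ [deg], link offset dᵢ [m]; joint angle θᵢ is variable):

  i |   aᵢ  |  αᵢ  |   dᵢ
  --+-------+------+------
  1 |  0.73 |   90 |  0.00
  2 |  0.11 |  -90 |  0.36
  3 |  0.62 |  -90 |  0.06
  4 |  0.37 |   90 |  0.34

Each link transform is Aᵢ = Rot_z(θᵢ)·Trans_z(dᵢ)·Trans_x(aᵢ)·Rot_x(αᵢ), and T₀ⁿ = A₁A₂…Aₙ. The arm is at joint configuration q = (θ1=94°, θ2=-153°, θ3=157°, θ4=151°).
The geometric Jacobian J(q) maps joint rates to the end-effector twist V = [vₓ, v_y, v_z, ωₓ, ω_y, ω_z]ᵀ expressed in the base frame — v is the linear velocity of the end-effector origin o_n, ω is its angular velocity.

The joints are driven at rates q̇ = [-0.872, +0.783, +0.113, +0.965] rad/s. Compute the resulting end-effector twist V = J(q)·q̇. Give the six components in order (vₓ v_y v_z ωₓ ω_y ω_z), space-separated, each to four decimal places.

o_n = [0.4903, 0.9758, 0.2406]
J₁: ẑ×o_n = [-0.9758, 0.4903, 0.0000], ω = ẑ
J2: z=[0.9976, 0.0698, 0.0000] o=[-0.0509, 0.7282, 0.0000] → [0.0168, -0.2400, 0.2093, 0.9976, 0.0698, 0.0000]
J3: z=[-0.0317, 0.4529, -0.8910] o=[0.3150, 0.6556, -0.0499] → [0.4169, -0.1469, -0.0895, -0.0317, 0.4529, -0.8910]
J4: z=[0.8940, 0.4115, 0.1774] o=[0.0360, 1.1731, 0.1557] → [0.0699, 0.0047, -0.3633, 0.8940, 0.4115, 0.1774]
V = J·q̇ = [0.9787, -0.6275, -0.1969, 1.6402, 0.5029, -0.8015]

0.9787 -0.6275 -0.1969 1.6402 0.5029 -0.8015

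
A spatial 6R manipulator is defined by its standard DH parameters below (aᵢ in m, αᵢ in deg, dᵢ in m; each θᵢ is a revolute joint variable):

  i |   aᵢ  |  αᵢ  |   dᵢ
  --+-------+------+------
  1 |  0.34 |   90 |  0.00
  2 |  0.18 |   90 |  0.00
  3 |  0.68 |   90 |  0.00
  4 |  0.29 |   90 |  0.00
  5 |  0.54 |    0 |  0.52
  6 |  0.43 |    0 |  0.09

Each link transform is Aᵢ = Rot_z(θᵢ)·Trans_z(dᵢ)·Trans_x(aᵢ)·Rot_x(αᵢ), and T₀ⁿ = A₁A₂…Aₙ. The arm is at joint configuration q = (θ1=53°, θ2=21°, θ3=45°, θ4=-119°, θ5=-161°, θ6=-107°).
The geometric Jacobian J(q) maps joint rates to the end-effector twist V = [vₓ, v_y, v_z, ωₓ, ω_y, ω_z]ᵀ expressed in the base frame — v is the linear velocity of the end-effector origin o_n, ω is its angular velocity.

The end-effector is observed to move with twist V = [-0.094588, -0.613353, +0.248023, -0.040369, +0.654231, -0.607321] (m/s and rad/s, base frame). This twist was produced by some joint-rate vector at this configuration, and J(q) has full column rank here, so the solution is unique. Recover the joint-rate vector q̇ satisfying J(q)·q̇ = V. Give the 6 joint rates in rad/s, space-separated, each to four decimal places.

-0.0070 0.2730 0.5630 0.6710 0.8720 -0.5090

o_n = [0.6222, 0.8178, -0.2735]
J₁: ẑ×o_n = [-0.8178, 0.6222, 0.0000], ω = ẑ
J2: z=[0.7986, -0.6018, 0.0000] o=[0.2046, 0.2715, 0.0000] → [0.1646, 0.2185, 0.6876, 0.7986, -0.6018, 0.0000]
J3: z=[0.2157, 0.2862, -0.9336] o=[0.3057, 0.4057, 0.0645] → [0.2879, -0.2226, -0.0017, 0.2157, 0.2862, -0.9336]
J4: z=[-0.1674, 0.9528, 0.2534] o=[0.9599, 0.4749, 0.2368] → [-0.5731, -0.1710, 0.2643, -0.1674, 0.9528, 0.2534]
J5: z=[-0.7368, 0.0498, -0.6742] o=[0.7700, 0.3880, 0.4380] → [0.2543, -0.4247, -0.3093, -0.7368, 0.0498, -0.6742]
J6: z=[-0.7368, 0.0498, -0.6742] o=[0.7507, 0.3994, -0.3113] → [0.2840, 0.1145, -0.3019, -0.7368, 0.0498, -0.6742]
q̇ = J⁺·V = [-0.0070, 0.2730, 0.5630, 0.6710, 0.8720, -0.5090]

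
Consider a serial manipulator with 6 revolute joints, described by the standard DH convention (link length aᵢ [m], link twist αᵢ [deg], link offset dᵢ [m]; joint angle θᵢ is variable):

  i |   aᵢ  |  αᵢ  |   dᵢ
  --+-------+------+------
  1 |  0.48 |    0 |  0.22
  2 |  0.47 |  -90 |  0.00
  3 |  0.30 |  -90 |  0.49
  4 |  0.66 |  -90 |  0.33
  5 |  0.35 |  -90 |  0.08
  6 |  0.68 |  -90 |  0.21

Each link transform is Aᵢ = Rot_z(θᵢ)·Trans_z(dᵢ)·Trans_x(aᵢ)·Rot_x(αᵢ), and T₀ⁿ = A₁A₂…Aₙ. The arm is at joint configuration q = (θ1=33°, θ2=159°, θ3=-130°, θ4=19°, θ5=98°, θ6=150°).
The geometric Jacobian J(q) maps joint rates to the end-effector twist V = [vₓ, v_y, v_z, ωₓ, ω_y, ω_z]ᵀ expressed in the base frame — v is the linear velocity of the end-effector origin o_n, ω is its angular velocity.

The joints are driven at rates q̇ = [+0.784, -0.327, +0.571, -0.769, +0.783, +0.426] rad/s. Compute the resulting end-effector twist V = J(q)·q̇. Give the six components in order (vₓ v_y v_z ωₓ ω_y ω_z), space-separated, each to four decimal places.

-0.6309 -0.0632 0.2801 0.1141 0.0570 -0.5000

o_n = [0.1469, -0.3837, 1.2491]
J₁: ẑ×o_n = [0.3837, 0.1469, -0.0000], ω = ẑ
J2: z=[0.0000, 0.0000, 1.0000] o=[0.4026, 0.2614, 0.2200] → [0.6451, -0.2557, 0.0000, 0.0000, 0.0000, 1.0000]
J3: z=[0.2079, -0.9781, 0.0000] o=[-0.0572, 0.1637, 0.2200] → [-1.0066, -0.2140, 0.0858, 0.2079, -0.9781, 0.0000]
J4: z=[-0.7493, -0.1593, 0.6428] o=[0.2333, -0.2755, 0.4498] → [-0.0578, 0.5434, 0.0673, -0.7493, -0.1593, 0.6428]
J5: z=[-0.4013, 0.8813, -0.2494] o=[0.3337, -0.0345, 1.1400] → [0.0091, 0.0904, 0.3048, -0.4013, 0.8813, -0.2494]
J6: z=[-0.6260, -0.4627, -0.6278] o=[0.5357, 0.0696, 0.8620] → [-0.4637, 0.4864, 0.1038, -0.6260, -0.4627, -0.6278]
V = J·q̇ = [-0.6309, -0.0632, 0.2801, 0.1141, 0.0570, -0.5000]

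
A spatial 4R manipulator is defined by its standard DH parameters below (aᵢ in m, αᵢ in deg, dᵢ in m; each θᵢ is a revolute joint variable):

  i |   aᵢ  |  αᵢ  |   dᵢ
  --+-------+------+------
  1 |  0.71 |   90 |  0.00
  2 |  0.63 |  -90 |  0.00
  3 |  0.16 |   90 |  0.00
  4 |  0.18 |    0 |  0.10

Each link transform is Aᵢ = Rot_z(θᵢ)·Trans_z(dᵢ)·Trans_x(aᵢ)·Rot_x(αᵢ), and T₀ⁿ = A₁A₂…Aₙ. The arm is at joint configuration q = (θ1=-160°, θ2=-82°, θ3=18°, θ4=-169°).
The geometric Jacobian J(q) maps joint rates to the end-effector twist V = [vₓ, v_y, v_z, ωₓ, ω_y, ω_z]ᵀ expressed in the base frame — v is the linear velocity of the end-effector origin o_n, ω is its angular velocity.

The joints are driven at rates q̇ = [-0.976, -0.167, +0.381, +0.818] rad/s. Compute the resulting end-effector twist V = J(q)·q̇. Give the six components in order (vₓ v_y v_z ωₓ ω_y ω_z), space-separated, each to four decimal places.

o_n = [-0.7539, -0.1677, -0.6435]
J₁: ẑ×o_n = [0.1677, -0.7539, 0.0000], ω = ẑ
J2: z=[-0.3420, 0.9397, 0.0000] o=[-0.6672, -0.2428, 0.0000] → [-0.6047, -0.2201, 0.0558, -0.3420, 0.9397, 0.0000]
J3: z=[-0.9305, -0.3387, 0.1392] o=[-0.7496, -0.2728, -0.6239] → [-0.0080, -0.0189, -0.0993, -0.9305, -0.3387, 0.1392]
J4: z=[-0.3657, 0.8790, -0.3060] o=[-0.7526, -0.3265, -0.7746] → [0.1638, 0.0483, -0.0569, -0.3657, 0.8790, -0.3060]
V = J·q̇ = [0.0683, 0.8049, -0.0937, -0.5966, 0.4330, -1.1733]

0.0683 0.8049 -0.0937 -0.5966 0.4330 -1.1733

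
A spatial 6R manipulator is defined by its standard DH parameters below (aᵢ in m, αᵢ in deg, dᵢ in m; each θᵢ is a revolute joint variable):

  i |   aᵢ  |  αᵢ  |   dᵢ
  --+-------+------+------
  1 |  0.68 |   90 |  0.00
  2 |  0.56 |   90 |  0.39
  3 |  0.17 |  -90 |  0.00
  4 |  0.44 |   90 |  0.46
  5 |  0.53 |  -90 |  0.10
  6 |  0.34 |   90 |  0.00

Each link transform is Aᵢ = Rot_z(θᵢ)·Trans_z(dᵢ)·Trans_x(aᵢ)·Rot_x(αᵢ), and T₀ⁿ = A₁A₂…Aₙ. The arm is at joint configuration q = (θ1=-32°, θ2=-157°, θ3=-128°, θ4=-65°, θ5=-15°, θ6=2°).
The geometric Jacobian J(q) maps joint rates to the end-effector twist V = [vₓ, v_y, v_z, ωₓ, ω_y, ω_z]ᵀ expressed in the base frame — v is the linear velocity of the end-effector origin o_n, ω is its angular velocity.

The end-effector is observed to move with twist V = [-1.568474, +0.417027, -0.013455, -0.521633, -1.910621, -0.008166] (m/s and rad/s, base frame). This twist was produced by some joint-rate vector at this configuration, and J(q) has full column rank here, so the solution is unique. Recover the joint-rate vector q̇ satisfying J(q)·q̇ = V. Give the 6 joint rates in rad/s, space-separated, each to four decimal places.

-0.2560 0.2490 -0.2480 -0.9170 0.9370 -0.6080

o_n = [0.0351, 0.2752, 0.9630]
J₁: ẑ×o_n = [-0.2752, 0.0351, 0.0000], ω = ẑ
J2: z=[-0.5299, -0.8480, 0.0000] o=[0.5767, -0.3603, 0.0000] → [-0.8166, 0.5103, -0.7961, -0.5299, -0.8480, 0.0000]
J3: z=[-0.3314, 0.2071, 0.9205] o=[-0.0671, -0.4179, -0.2188] → [-0.3933, 0.4857, -0.2508, -0.3314, 0.2071, 0.9205]
J4: z=[-0.2889, 0.9065, -0.3079] o=[0.0855, -0.3554, -0.1779] → [1.2283, 0.3451, -0.1364, -0.2889, 0.9065, -0.3079]
J5: z=[-0.9541, -0.2460, 0.1710] o=[-0.0125, 0.2126, 0.0923] → [-0.2249, 0.8389, -0.0480, -0.9541, -0.2460, 0.1710]
J6: z=[-0.2585, 0.9644, -0.0552] o=[-0.0277, 0.2393, 0.6307] → [0.3224, 0.0824, -0.0698, -0.2585, 0.9644, -0.0552]
q̇ = J⁺·V = [-0.2560, 0.2490, -0.2480, -0.9170, 0.9370, -0.6080]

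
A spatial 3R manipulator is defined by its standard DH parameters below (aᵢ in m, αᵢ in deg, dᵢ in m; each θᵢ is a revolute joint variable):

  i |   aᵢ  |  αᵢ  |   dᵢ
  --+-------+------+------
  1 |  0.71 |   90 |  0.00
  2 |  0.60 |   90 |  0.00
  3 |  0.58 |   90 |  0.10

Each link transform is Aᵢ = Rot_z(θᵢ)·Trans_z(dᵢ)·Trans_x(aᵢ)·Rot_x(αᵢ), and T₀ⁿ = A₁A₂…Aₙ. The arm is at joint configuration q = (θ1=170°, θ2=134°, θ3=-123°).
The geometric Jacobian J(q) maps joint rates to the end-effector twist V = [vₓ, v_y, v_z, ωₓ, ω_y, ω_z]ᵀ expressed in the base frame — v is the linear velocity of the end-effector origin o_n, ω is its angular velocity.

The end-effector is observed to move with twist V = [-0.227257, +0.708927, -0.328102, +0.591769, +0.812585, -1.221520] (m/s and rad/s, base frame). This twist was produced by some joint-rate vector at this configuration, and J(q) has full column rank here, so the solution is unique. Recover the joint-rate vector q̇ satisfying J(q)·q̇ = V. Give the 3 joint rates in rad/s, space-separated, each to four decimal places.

o_n = [-0.6602, -0.3775, 0.2738]
J₁: ẑ×o_n = [0.3775, -0.6602, 0.0000], ω = ẑ
J2: z=[0.1736, 0.9848, 0.0000] o=[-0.6992, 0.1233, 0.0000] → [0.2697, -0.0476, -0.1254, 0.1736, 0.9848, 0.0000]
J3: z=[-0.7084, 0.1249, 0.6947] o=[-0.2888, 0.0509, 0.4316] → [0.2779, -0.3698, 0.3499, -0.7084, 0.1249, 0.6947]
q̇ = J⁺·V = [-0.7950, 0.9030, -0.6140]

-0.7950 0.9030 -0.6140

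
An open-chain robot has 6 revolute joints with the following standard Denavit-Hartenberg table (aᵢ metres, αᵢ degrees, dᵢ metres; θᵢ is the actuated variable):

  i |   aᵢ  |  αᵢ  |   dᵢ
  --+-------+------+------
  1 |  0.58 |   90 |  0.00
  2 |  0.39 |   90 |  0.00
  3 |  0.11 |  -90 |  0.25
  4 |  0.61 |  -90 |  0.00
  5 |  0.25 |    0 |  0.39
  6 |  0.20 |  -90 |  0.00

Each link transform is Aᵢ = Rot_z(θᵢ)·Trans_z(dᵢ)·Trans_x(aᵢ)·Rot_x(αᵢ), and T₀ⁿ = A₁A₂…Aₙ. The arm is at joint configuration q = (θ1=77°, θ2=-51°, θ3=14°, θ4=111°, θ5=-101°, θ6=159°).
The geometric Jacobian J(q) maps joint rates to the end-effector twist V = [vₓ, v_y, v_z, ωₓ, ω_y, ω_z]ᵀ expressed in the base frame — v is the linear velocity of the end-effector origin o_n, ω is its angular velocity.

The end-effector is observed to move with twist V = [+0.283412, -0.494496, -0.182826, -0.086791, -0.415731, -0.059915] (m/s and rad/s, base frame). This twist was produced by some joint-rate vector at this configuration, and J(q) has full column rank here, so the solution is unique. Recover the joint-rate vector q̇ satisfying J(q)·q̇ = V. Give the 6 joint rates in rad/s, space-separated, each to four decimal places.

-0.5930 -0.4900 -0.2130 0.6490 -0.1320 0.7110

o_n = [0.1115, 0.6870, 0.2307]
J₁: ẑ×o_n = [-0.6870, 0.1115, 0.0000], ω = ẑ
J2: z=[0.9744, -0.2250, 0.0000] o=[0.1305, 0.5651, 0.0000] → [-0.0519, -0.2248, 0.1145, 0.9744, -0.2250, 0.0000]
J3: z=[-0.1748, -0.7572, -0.6293] o=[0.1857, 0.8043, -0.3031] → [-0.4780, 0.1400, -0.0356, -0.1748, -0.7572, -0.6293]
J4: z=[0.9112, -0.3666, 0.1880] o=[0.1830, 0.6744, -0.5434] → [-0.2861, -0.7188, -0.0148, 0.9112, -0.3666, 0.1880]
J5: z=[-0.4110, -0.7760, 0.4784] o=[0.2010, 0.9875, -0.0201] → [-0.0509, 0.0603, 0.0541, -0.4110, -0.7760, 0.4784]
J6: z=[-0.4110, -0.7760, 0.4784] o=[0.2629, 0.5704, 0.1717] → [-0.1016, -0.0482, -0.1654, -0.4110, -0.7760, 0.4784]
q̇ = J⁺·V = [-0.5930, -0.4900, -0.2130, 0.6490, -0.1320, 0.7110]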